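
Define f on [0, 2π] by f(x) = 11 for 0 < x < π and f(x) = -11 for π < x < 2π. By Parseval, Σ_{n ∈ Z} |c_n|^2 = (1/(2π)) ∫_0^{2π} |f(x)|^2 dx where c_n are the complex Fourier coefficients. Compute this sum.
Σ |c_n|^2 = 121

Parseval equates the L^2 energy of f (normalised by 1/(2π)) with the ℓ^2 sum of its Fourier coefficients: (1/(2π)) ∫_0^{2π} |f|^2 = Σ |c_n|^2.
Compute the left side: (1/(2π)) [∫_0^π 11^2 dx + ∫_π^{2π} (-11)^2 dx] = (1/(2π)) · (121π + 121π) = (121 + 121)/2 = 121.
So Σ_{n ∈ Z} |c_n|^2 = 121.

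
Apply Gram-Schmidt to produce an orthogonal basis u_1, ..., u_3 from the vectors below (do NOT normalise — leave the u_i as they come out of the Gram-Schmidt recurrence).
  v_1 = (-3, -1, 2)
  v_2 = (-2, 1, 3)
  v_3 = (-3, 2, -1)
Orthogonal basis:
  u_1 = (-3, -1, 2)
  u_2 = (5/14, 25/14, 10/7)
  u_3 = (-2, 2, -2)

Apply the Gram-Schmidt recurrence
  u_1 = v_1
  u_i = v_i − Σ_{j<i} ((v_i · u_j) / (u_j · u_j)) · u_j.

Step by step this gives:
  u_1 = (-3, -1, 2)
  u_2 = (5/14, 25/14, 10/7)
  u_3 = (-2, 2, -2)

Orthogonality check:
  u_2 · u_1 = 0 (should be 0)
  u_3 · u_1 = 0 (should be 0)
  u_3 · u_2 = 0 (should be 0)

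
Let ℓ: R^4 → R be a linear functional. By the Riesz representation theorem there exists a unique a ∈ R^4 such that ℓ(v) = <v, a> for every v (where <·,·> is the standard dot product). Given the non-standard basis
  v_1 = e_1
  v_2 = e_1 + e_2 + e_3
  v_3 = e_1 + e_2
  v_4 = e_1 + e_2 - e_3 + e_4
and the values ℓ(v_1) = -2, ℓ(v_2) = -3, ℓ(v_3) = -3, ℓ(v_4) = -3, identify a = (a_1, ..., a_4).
a = (-2, -1, 0, 0)

Write a = (a_1, ..., a_4) in the standard basis. For each basis vector v_i, ℓ(v_i) = <v_i, a> is a linear equation in the a_j's. Collect the n equations into a matrix system V a = ℓ, where row i of V is v_i (expressed in the standard basis). Since V is invertible (lower-triangular with 1s on the diagonal, up to permutation), solve by back-substitution:
  V =
[[1, 0, 0, 0],
 [1, 1, 1, 0],
 [1, 1, 0, 0],
 [1, 1, -1, 1]]
  V a = (-2, -3, -3, -3)
Solving gives a = (-2, -1, 0, 0).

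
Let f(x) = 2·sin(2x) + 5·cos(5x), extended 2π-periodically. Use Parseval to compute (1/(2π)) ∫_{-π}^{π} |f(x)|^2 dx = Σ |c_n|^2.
Σ |c_n|^2 = 29/2

Expand |f|^2 and use orthogonality of {sin(nx), cos(mx)} on [-π, π]:
  ∫_{-π}^{π} sin(nx)^2 dx = π, ∫ cos(mx)^2 dx = π, and cross terms integrate to 0.
So ∫_{-π}^{π} f(x)^2 dx = 2^2 · π + 5^2 · π = (4 + 25)π.
Divide by 2π: (4 + 25)/2 = 29/2.
By Parseval, this equals Σ |c_n|^2.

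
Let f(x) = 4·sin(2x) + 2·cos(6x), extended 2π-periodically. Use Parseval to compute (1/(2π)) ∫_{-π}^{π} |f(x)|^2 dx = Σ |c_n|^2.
Σ |c_n|^2 = 10

Expand |f|^2 and use orthogonality of {sin(nx), cos(mx)} on [-π, π]:
  ∫_{-π}^{π} sin(nx)^2 dx = π, ∫ cos(mx)^2 dx = π, and cross terms integrate to 0.
So ∫_{-π}^{π} f(x)^2 dx = 4^2 · π + 2^2 · π = (16 + 4)π.
Divide by 2π: (16 + 4)/2 = 10.
By Parseval, this equals Σ |c_n|^2.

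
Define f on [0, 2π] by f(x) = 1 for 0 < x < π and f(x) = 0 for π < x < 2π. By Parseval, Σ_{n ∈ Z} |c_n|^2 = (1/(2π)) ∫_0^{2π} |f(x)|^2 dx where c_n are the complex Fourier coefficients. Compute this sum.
Σ |c_n|^2 = 1/2

Parseval equates the L^2 energy of f (normalised by 1/(2π)) with the ℓ^2 sum of its Fourier coefficients: (1/(2π)) ∫_0^{2π} |f|^2 = Σ |c_n|^2.
Compute the left side: (1/(2π)) [∫_0^π 1^2 dx + ∫_π^{2π} 0^2 dx] = (1/(2π)) · (1π + 0π) = (1 + 0)/2 = 1/2.
So Σ_{n ∈ Z} |c_n|^2 = 1/2.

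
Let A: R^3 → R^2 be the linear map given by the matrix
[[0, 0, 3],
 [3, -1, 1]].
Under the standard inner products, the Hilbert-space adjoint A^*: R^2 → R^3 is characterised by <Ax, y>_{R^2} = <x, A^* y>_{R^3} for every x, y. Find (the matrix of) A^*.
A^* = A^T =
[[0, 3],
 [0, -1],
 [3, 1]]

For real matrices with standard dot products, the defining identity <Ax, y> = <x, A^* y> gives (Ax)^T y = x^T (A^*) y, i.e. x^T A^T y = x^T (A^*) y. Since this holds for all x, y, we must have A^* = A^T. Therefore
A^* =
[[0, 3],
 [0, -1],
 [3, 1]].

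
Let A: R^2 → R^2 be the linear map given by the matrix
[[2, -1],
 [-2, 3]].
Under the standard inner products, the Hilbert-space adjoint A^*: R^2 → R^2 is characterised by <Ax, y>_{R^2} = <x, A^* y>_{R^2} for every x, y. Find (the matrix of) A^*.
A^* = A^T =
[[2, -2],
 [-1, 3]]

For real matrices with standard dot products, the defining identity <Ax, y> = <x, A^* y> gives (Ax)^T y = x^T (A^*) y, i.e. x^T A^T y = x^T (A^*) y. Since this holds for all x, y, we must have A^* = A^T. Therefore
A^* =
[[2, -2],
 [-1, 3]].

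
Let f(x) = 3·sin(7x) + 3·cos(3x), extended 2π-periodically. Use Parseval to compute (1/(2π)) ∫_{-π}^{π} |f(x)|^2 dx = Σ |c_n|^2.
Σ |c_n|^2 = 9

Expand |f|^2 and use orthogonality of {sin(nx), cos(mx)} on [-π, π]:
  ∫_{-π}^{π} sin(nx)^2 dx = π, ∫ cos(mx)^2 dx = π, and cross terms integrate to 0.
So ∫_{-π}^{π} f(x)^2 dx = 3^2 · π + 3^2 · π = (9 + 9)π.
Divide by 2π: (9 + 9)/2 = 9.
By Parseval, this equals Σ |c_n|^2.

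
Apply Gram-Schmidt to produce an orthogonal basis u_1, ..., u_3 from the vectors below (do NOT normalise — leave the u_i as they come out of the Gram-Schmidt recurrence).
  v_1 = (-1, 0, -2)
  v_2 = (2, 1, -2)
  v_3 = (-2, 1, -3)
Orthogonal basis:
  u_1 = (-1, 0, -2)
  u_2 = (12/5, 1, -6/5)
  u_3 = (-14/41, 42/41, 7/41)

Apply the Gram-Schmidt recurrence
  u_1 = v_1
  u_i = v_i − Σ_{j<i} ((v_i · u_j) / (u_j · u_j)) · u_j.

Step by step this gives:
  u_1 = (-1, 0, -2)
  u_2 = (12/5, 1, -6/5)
  u_3 = (-14/41, 42/41, 7/41)

Orthogonality check:
  u_2 · u_1 = 0 (should be 0)
  u_3 · u_1 = 0 (should be 0)
  u_3 · u_2 = 0 (should be 0)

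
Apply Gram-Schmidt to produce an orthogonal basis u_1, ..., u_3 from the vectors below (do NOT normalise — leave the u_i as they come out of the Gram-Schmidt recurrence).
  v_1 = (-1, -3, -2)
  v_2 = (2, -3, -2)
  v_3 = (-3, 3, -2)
Orthogonal basis:
  u_1 = (-1, -3, -2)
  u_2 = (39/14, -9/14, -3/7)
  u_3 = (0, 24/13, -36/13)

Apply the Gram-Schmidt recurrence
  u_1 = v_1
  u_i = v_i − Σ_{j<i} ((v_i · u_j) / (u_j · u_j)) · u_j.

Step by step this gives:
  u_1 = (-1, -3, -2)
  u_2 = (39/14, -9/14, -3/7)
  u_3 = (0, 24/13, -36/13)

Orthogonality check:
  u_2 · u_1 = 0 (should be 0)
  u_3 · u_1 = 0 (should be 0)
  u_3 · u_2 = 0 (should be 0)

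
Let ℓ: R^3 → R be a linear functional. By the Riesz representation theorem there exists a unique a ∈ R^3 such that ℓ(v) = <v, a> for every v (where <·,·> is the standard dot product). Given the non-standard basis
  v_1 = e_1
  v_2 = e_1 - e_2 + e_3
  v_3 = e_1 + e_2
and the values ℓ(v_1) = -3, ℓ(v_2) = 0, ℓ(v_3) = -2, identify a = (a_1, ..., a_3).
a = (-3, 1, 4)

Write a = (a_1, ..., a_3) in the standard basis. For each basis vector v_i, ℓ(v_i) = <v_i, a> is a linear equation in the a_j's. Collect the n equations into a matrix system V a = ℓ, where row i of V is v_i (expressed in the standard basis). Since V is invertible (lower-triangular with 1s on the diagonal, up to permutation), solve by back-substitution:
  V =
[[1, 0, 0],
 [1, -1, 1],
 [1, 1, 0]]
  V a = (-3, 0, -2)
Solving gives a = (-3, 1, 4).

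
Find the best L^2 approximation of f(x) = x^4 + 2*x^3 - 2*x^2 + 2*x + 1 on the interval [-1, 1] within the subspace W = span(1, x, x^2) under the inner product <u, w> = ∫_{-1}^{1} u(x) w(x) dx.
g(x) = -8*x^2/7 + 16*x/5 + 32/35

The best approximation g ∈ W is the orthogonal projection of f onto W. Writing g = a_0 + a_1 x + a_2 x^2, the coefficients solve the normal equations G · a = b where
  G_{ij} = <φ_i, φ_j> and b_i = <f, φ_i>, with φ_0 = 1, φ_1 = x, φ_2 = x^2.
G =
  [2, 0, 2/3]
  [0, 2/3, 0]
  [2/3, 0, 2/5],
b = (16/15, 32/15, 16/105).
Solving gives a_0 = 32/35, a_1 = 16/5, a_2 = -8/7, so
  g(x) = -8*x^2/7 + 16*x/5 + 32/35.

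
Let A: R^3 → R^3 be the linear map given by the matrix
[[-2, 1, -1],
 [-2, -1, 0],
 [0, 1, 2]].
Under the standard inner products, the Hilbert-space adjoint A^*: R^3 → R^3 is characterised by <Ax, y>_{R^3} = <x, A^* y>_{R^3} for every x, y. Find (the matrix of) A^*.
A^* = A^T =
[[-2, -2, 0],
 [1, -1, 1],
 [-1, 0, 2]]

For real matrices with standard dot products, the defining identity <Ax, y> = <x, A^* y> gives (Ax)^T y = x^T (A^*) y, i.e. x^T A^T y = x^T (A^*) y. Since this holds for all x, y, we must have A^* = A^T. Therefore
A^* =
[[-2, -2, 0],
 [1, -1, 1],
 [-1, 0, 2]].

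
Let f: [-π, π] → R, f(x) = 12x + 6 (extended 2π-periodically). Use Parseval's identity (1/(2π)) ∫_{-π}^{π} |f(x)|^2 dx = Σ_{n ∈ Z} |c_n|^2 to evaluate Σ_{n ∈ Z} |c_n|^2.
Σ |c_n|^2 = 48π^2 + 36

Expand and integrate term by term over [-π, π]:
  ∫ (12x)^2 dx = 144·(2π^3/3); ∫ 2·12·(6)·x dx = 0 (odd integrand); ∫ 6^2 dx = 36·2π.
So (1/(2π)) ∫_{-π}^{π} (12x + 6)^2 dx = 144π^2/3 + 36 = 48π^2 + 36.
Parseval ⇒ Σ |c_n|^2 = 48π^2 + 36.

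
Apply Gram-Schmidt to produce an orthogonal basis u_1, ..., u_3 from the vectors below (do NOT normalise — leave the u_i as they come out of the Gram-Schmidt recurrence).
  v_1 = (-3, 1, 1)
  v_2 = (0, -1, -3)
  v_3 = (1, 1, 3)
Orthogonal basis:
  u_1 = (-3, 1, 1)
  u_2 = (-12/11, -7/11, -29/11)
  u_3 = (2/47, 9/47, -3/47)

Apply the Gram-Schmidt recurrence
  u_1 = v_1
  u_i = v_i − Σ_{j<i} ((v_i · u_j) / (u_j · u_j)) · u_j.

Step by step this gives:
  u_1 = (-3, 1, 1)
  u_2 = (-12/11, -7/11, -29/11)
  u_3 = (2/47, 9/47, -3/47)

Orthogonality check:
  u_2 · u_1 = 0 (should be 0)
  u_3 · u_1 = 0 (should be 0)
  u_3 · u_2 = 0 (should be 0)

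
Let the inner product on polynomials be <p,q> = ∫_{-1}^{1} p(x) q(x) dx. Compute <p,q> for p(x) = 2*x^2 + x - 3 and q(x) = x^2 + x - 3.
<p,q> = 202/15

Expand the product: p(x)·q(x) = 2*x^4 + 3*x^3 - 8*x^2 - 6*x + 9.
∫_{-1}^{1} of each monomial x^k gives [2/(k+1) if k even, 0 if k odd]. Integrating term-by-term (or equivalently evaluating the antiderivative F(x) = 2*x^5/5 + 3*x^4/4 - 8*x^3/3 - 3*x^2 + 9*x at the endpoints):
  F(1) − F(−1) = 269/60 − (-539/60) = 202/15.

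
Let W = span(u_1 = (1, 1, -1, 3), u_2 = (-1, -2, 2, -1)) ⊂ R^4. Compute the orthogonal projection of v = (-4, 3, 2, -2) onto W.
proj_W(v) = (-17/28, -5/28, 5/28, -75/28)

Set up U = [u_1 | ... | u_2] ∈ R^(4×2). The projector onto W = col(U) is P = U (U^T U)^(-1) U^T.
Compute U^T U =
  [12, -8]
  [-8, 10],
and U^T v = (-9, 4).
Solve U^T U · c = U^T v for the coefficients: c = (-29/28, -3/7). The projection is proj_W(v) = U c.
Check: (v - proj_W(v)) · u_1 = 0  (should be 0).
Check: (v - proj_W(v)) · u_2 = 0  (should be 0).
Result: proj_W(v) = (-17/28, -5/28, 5/28, -75/28).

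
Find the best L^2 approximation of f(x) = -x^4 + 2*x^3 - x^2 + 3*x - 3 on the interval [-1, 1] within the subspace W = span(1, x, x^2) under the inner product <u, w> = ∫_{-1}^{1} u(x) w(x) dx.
g(x) = -13*x^2/7 + 21*x/5 - 102/35

The best approximation g ∈ W is the orthogonal projection of f onto W. Writing g = a_0 + a_1 x + a_2 x^2, the coefficients solve the normal equations G · a = b where
  G_{ij} = <φ_i, φ_j> and b_i = <f, φ_i>, with φ_0 = 1, φ_1 = x, φ_2 = x^2.
G =
  [2, 0, 2/3]
  [0, 2/3, 0]
  [2/3, 0, 2/5],
b = (-106/15, 14/5, -94/35).
Solving gives a_0 = -102/35, a_1 = 21/5, a_2 = -13/7, so
  g(x) = -13*x^2/7 + 21*x/5 - 102/35.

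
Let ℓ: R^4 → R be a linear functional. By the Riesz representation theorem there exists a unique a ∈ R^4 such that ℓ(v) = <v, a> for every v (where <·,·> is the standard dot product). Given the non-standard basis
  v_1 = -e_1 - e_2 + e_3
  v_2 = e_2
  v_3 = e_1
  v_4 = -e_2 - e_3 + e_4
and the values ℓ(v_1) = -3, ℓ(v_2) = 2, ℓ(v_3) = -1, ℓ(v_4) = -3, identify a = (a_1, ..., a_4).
a = (-1, 2, -2, -3)

Write a = (a_1, ..., a_4) in the standard basis. For each basis vector v_i, ℓ(v_i) = <v_i, a> is a linear equation in the a_j's. Collect the n equations into a matrix system V a = ℓ, where row i of V is v_i (expressed in the standard basis). Since V is invertible (lower-triangular with 1s on the diagonal, up to permutation), solve by back-substitution:
  V =
[[-1, -1, 1, 0],
 [0, 1, 0, 0],
 [1, 0, 0, 0],
 [0, -1, -1, 1]]
  V a = (-3, 2, -1, -3)
Solving gives a = (-1, 2, -2, -3).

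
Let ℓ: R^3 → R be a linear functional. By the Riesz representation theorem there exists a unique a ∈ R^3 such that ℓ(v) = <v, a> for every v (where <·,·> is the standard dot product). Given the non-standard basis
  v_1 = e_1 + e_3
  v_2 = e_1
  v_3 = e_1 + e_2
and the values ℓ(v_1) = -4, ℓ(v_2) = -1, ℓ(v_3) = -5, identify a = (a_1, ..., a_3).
a = (-1, -4, -3)

Write a = (a_1, ..., a_3) in the standard basis. For each basis vector v_i, ℓ(v_i) = <v_i, a> is a linear equation in the a_j's. Collect the n equations into a matrix system V a = ℓ, where row i of V is v_i (expressed in the standard basis). Since V is invertible (lower-triangular with 1s on the diagonal, up to permutation), solve by back-substitution:
  V =
[[1, 0, 1],
 [1, 0, 0],
 [1, 1, 0]]
  V a = (-4, -1, -5)
Solving gives a = (-1, -4, -3).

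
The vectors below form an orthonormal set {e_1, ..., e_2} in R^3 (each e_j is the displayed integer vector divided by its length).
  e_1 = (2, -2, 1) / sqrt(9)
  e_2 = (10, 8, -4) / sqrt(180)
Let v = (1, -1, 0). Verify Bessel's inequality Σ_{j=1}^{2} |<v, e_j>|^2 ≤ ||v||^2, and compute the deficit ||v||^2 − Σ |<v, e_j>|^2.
Σ |<v, e_j>|^2 = 9/5; ||v||^2 = 2; deficit = 1/5

Write each e_j = u_j / sqrt(<u_j, u_j>) where u_j is the displayed integer vector. Then <v, e_j> = <v, u_j> / sqrt(<u_j, u_j>), so |<v, e_j>|^2 = <v, u_j>^2 / <u_j, u_j>.
Coefficients: <v, e_1> = 4/sqrt(9), <v, e_2> = 2/sqrt(180).
Square and sum: Σ |<v, e_j>|^2 = 9/5.
Compute ||v||^2 = v·v = 2.
Deficit = 2 − 9/5 = 1/5 ≥ 0, confirming Bessel's inequality. (The deficit equals ||v − Σ <v,e_j> e_j||^2, the squared distance from v to span{e_j}.)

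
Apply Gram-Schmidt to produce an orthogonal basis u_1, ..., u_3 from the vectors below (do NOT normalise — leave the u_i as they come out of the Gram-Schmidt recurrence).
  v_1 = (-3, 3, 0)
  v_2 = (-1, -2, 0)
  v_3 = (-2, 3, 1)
Orthogonal basis:
  u_1 = (-3, 3, 0)
  u_2 = (-3/2, -3/2, 0)
  u_3 = (0, 0, 1)

Apply the Gram-Schmidt recurrence
  u_1 = v_1
  u_i = v_i − Σ_{j<i} ((v_i · u_j) / (u_j · u_j)) · u_j.

Step by step this gives:
  u_1 = (-3, 3, 0)
  u_2 = (-3/2, -3/2, 0)
  u_3 = (0, 0, 1)

Orthogonality check:
  u_2 · u_1 = 0 (should be 0)
  u_3 · u_1 = 0 (should be 0)
  u_3 · u_2 = 0 (should be 0)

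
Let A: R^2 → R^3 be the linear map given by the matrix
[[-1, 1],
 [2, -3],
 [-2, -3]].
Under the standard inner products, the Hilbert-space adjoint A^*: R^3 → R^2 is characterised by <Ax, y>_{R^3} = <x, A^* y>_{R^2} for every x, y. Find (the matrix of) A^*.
A^* = A^T =
[[-1, 2, -2],
 [1, -3, -3]]

For real matrices with standard dot products, the defining identity <Ax, y> = <x, A^* y> gives (Ax)^T y = x^T (A^*) y, i.e. x^T A^T y = x^T (A^*) y. Since this holds for all x, y, we must have A^* = A^T. Therefore
A^* =
[[-1, 2, -2],
 [1, -3, -3]].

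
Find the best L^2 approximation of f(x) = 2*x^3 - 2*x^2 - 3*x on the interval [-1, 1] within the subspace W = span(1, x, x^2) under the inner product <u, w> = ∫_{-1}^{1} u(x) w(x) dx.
g(x) = -2*x^2 - 9*x/5

The best approximation g ∈ W is the orthogonal projection of f onto W. Writing g = a_0 + a_1 x + a_2 x^2, the coefficients solve the normal equations G · a = b where
  G_{ij} = <φ_i, φ_j> and b_i = <f, φ_i>, with φ_0 = 1, φ_1 = x, φ_2 = x^2.
G =
  [2, 0, 2/3]
  [0, 2/3, 0]
  [2/3, 0, 2/5],
b = (-4/3, -6/5, -4/5).
Solving gives a_0 = 0, a_1 = -9/5, a_2 = -2, so
  g(x) = -2*x^2 - 9*x/5.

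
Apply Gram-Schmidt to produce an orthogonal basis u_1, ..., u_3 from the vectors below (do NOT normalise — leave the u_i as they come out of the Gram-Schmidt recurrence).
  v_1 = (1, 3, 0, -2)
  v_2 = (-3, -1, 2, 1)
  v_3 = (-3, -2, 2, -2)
Orthogonal basis:
  u_1 = (1, 3, 0, -2)
  u_2 = (-17/7, 5/7, 2, -1/7)
  u_3 = (-41/146, -237/146, 4/73, -188/73)

Apply the Gram-Schmidt recurrence
  u_1 = v_1
  u_i = v_i − Σ_{j<i} ((v_i · u_j) / (u_j · u_j)) · u_j.

Step by step this gives:
  u_1 = (1, 3, 0, -2)
  u_2 = (-17/7, 5/7, 2, -1/7)
  u_3 = (-41/146, -237/146, 4/73, -188/73)

Orthogonality check:
  u_2 · u_1 = 0 (should be 0)
  u_3 · u_1 = 0 (should be 0)
  u_3 · u_2 = 0 (should be 0)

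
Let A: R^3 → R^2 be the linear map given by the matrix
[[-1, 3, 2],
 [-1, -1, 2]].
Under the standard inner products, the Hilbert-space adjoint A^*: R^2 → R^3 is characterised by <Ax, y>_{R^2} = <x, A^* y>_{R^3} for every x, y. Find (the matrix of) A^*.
A^* = A^T =
[[-1, -1],
 [3, -1],
 [2, 2]]

For real matrices with standard dot products, the defining identity <Ax, y> = <x, A^* y> gives (Ax)^T y = x^T (A^*) y, i.e. x^T A^T y = x^T (A^*) y. Since this holds for all x, y, we must have A^* = A^T. Therefore
A^* =
[[-1, -1],
 [3, -1],
 [2, 2]].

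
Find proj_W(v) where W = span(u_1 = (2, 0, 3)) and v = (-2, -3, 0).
proj_W(v) = (-8/13, 0, -12/13)

Set up U = [u_1 | ... | u_1] ∈ R^(3×1). The projector onto W = col(U) is P = U (U^T U)^(-1) U^T.
Compute U^T U =
  [13],
and U^T v = (-4).
Solve U^T U · c = U^T v for the coefficients: c = (-4/13). The projection is proj_W(v) = U c.
Check: (v - proj_W(v)) · u_1 = 0  (should be 0).
Result: proj_W(v) = (-8/13, 0, -12/13).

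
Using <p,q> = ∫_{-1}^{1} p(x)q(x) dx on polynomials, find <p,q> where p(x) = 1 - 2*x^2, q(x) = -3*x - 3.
<p,q> = -2

Expand the product: p(x)·q(x) = 6*x^3 + 6*x^2 - 3*x - 3.
∫_{-1}^{1} of each monomial x^k gives [2/(k+1) if k even, 0 if k odd]. Integrating term-by-term (or equivalently evaluating the antiderivative F(x) = 3*x^4/2 + 2*x^3 - 3*x^2/2 - 3*x at the endpoints):
  F(1) − F(−1) = -1 − (1) = -2.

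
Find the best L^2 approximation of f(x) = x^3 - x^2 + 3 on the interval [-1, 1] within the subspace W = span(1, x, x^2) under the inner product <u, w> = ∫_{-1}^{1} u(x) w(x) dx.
g(x) = -x^2 + 3*x/5 + 3

The best approximation g ∈ W is the orthogonal projection of f onto W. Writing g = a_0 + a_1 x + a_2 x^2, the coefficients solve the normal equations G · a = b where
  G_{ij} = <φ_i, φ_j> and b_i = <f, φ_i>, with φ_0 = 1, φ_1 = x, φ_2 = x^2.
G =
  [2, 0, 2/3]
  [0, 2/3, 0]
  [2/3, 0, 2/5],
b = (16/3, 2/5, 8/5).
Solving gives a_0 = 3, a_1 = 3/5, a_2 = -1, so
  g(x) = -x^2 + 3*x/5 + 3.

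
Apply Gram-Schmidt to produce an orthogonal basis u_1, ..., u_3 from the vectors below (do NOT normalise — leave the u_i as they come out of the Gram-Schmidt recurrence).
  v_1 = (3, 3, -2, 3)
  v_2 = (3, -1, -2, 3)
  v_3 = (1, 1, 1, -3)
Orthogonal basis:
  u_1 = (3, 3, -2, 3)
  u_2 = (36/31, -88/31, -24/31, 36/31)
  u_3 = (23/11, 0, 3/11, -21/11)

Apply the Gram-Schmidt recurrence
  u_1 = v_1
  u_i = v_i − Σ_{j<i} ((v_i · u_j) / (u_j · u_j)) · u_j.

Step by step this gives:
  u_1 = (3, 3, -2, 3)
  u_2 = (36/31, -88/31, -24/31, 36/31)
  u_3 = (23/11, 0, 3/11, -21/11)

Orthogonality check:
  u_2 · u_1 = 0 (should be 0)
  u_3 · u_1 = 0 (should be 0)
  u_3 · u_2 = 0 (should be 0)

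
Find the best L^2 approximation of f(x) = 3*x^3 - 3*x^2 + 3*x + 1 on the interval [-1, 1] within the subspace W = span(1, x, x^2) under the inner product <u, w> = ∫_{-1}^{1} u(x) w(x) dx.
g(x) = -3*x^2 + 24*x/5 + 1

The best approximation g ∈ W is the orthogonal projection of f onto W. Writing g = a_0 + a_1 x + a_2 x^2, the coefficients solve the normal equations G · a = b where
  G_{ij} = <φ_i, φ_j> and b_i = <f, φ_i>, with φ_0 = 1, φ_1 = x, φ_2 = x^2.
G =
  [2, 0, 2/3]
  [0, 2/3, 0]
  [2/3, 0, 2/5],
b = (0, 16/5, -8/15).
Solving gives a_0 = 1, a_1 = 24/5, a_2 = -3, so
  g(x) = -3*x^2 + 24*x/5 + 1.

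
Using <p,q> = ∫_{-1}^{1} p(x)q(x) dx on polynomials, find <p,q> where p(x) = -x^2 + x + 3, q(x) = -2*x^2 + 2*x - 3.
<p,q> = -268/15

Expand the product: p(x)·q(x) = 2*x^4 - 4*x^3 - x^2 + 3*x - 9.
∫_{-1}^{1} of each monomial x^k gives [2/(k+1) if k even, 0 if k odd]. Integrating term-by-term (or equivalently evaluating the antiderivative F(x) = 2*x^5/5 - x^4 - x^3/3 + 3*x^2/2 - 9*x at the endpoints):
  F(1) − F(−1) = -253/30 − (283/30) = -268/15.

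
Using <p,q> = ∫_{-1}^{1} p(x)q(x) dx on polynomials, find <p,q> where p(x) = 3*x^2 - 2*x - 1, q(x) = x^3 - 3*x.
<p,q> = 16/5

Expand the product: p(x)·q(x) = 3*x^5 - 2*x^4 - 10*x^3 + 6*x^2 + 3*x.
∫_{-1}^{1} of each monomial x^k gives [2/(k+1) if k even, 0 if k odd]. Integrating term-by-term (or equivalently evaluating the antiderivative F(x) = x^6/2 - 2*x^5/5 - 5*x^4/2 + 2*x^3 + 3*x^2/2 at the endpoints):
  F(1) − F(−1) = 11/10 − (-21/10) = 16/5.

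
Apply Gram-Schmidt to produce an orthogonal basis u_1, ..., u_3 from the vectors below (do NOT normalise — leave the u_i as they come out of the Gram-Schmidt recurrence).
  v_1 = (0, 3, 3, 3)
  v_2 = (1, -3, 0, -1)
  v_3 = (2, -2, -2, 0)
Orthogonal basis:
  u_1 = (0, 3, 3, 3)
  u_2 = (1, -5/3, 4/3, 1/3)
  u_3 = (26/17, 2/17, -22/17, 20/17)

Apply the Gram-Schmidt recurrence
  u_1 = v_1
  u_i = v_i − Σ_{j<i} ((v_i · u_j) / (u_j · u_j)) · u_j.

Step by step this gives:
  u_1 = (0, 3, 3, 3)
  u_2 = (1, -5/3, 4/3, 1/3)
  u_3 = (26/17, 2/17, -22/17, 20/17)

Orthogonality check:
  u_2 · u_1 = 0 (should be 0)
  u_3 · u_1 = 0 (should be 0)
  u_3 · u_2 = 0 (should be 0)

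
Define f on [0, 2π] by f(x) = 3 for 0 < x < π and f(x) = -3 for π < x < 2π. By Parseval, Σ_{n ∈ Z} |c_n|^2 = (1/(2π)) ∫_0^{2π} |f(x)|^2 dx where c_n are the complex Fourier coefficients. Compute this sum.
Σ |c_n|^2 = 9

Parseval equates the L^2 energy of f (normalised by 1/(2π)) with the ℓ^2 sum of its Fourier coefficients: (1/(2π)) ∫_0^{2π} |f|^2 = Σ |c_n|^2.
Compute the left side: (1/(2π)) [∫_0^π 3^2 dx + ∫_π^{2π} (-3)^2 dx] = (1/(2π)) · (9π + 9π) = (9 + 9)/2 = 9.
So Σ_{n ∈ Z} |c_n|^2 = 9.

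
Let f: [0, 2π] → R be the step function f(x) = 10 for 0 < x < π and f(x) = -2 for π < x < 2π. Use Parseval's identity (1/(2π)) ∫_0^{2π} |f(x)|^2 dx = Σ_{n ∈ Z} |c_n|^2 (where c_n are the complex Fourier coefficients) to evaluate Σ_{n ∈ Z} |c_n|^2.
Σ |c_n|^2 = 52

Parseval equates the L^2 energy of f (normalised by 1/(2π)) with the ℓ^2 sum of its Fourier coefficients: (1/(2π)) ∫_0^{2π} |f|^2 = Σ |c_n|^2.
Compute the left side: (1/(2π)) [∫_0^π 10^2 dx + ∫_π^{2π} (-2)^2 dx] = (1/(2π)) · (100π + 4π) = (100 + 4)/2 = 52.
So Σ_{n ∈ Z} |c_n|^2 = 52.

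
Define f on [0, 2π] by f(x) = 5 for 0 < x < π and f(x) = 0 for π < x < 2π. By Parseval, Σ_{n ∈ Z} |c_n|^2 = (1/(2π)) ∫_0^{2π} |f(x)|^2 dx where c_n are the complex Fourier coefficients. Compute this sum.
Σ |c_n|^2 = 25/2

Parseval equates the L^2 energy of f (normalised by 1/(2π)) with the ℓ^2 sum of its Fourier coefficients: (1/(2π)) ∫_0^{2π} |f|^2 = Σ |c_n|^2.
Compute the left side: (1/(2π)) [∫_0^π 5^2 dx + ∫_π^{2π} 0^2 dx] = (1/(2π)) · (25π + 0π) = (25 + 0)/2 = 25/2.
So Σ_{n ∈ Z} |c_n|^2 = 25/2.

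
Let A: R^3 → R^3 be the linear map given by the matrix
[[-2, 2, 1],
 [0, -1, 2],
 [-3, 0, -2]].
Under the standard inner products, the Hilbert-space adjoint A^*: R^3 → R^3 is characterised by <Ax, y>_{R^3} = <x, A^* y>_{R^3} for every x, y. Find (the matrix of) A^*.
A^* = A^T =
[[-2, 0, -3],
 [2, -1, 0],
 [1, 2, -2]]

For real matrices with standard dot products, the defining identity <Ax, y> = <x, A^* y> gives (Ax)^T y = x^T (A^*) y, i.e. x^T A^T y = x^T (A^*) y. Since this holds for all x, y, we must have A^* = A^T. Therefore
A^* =
[[-2, 0, -3],
 [2, -1, 0],
 [1, 2, -2]].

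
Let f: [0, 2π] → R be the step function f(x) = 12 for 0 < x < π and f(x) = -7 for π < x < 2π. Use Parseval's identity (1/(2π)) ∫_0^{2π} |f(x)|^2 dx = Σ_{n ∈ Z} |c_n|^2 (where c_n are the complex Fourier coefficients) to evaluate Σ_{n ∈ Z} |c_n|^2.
Σ |c_n|^2 = 193/2

Parseval equates the L^2 energy of f (normalised by 1/(2π)) with the ℓ^2 sum of its Fourier coefficients: (1/(2π)) ∫_0^{2π} |f|^2 = Σ |c_n|^2.
Compute the left side: (1/(2π)) [∫_0^π 12^2 dx + ∫_π^{2π} (-7)^2 dx] = (1/(2π)) · (144π + 49π) = (144 + 49)/2 = 193/2.
So Σ_{n ∈ Z} |c_n|^2 = 193/2.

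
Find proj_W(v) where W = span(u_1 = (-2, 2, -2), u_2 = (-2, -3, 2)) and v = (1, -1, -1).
proj_W(v) = (16/21, -1/21, 4/21)

Set up U = [u_1 | ... | u_2] ∈ R^(3×2). The projector onto W = col(U) is P = U (U^T U)^(-1) U^T.
Compute U^T U =
  [12, -6]
  [-6, 17],
and U^T v = (-2, -1).
Solve U^T U · c = U^T v for the coefficients: c = (-5/21, -1/7). The projection is proj_W(v) = U c.
Check: (v - proj_W(v)) · u_1 = 0  (should be 0).
Check: (v - proj_W(v)) · u_2 = 0  (should be 0).
Result: proj_W(v) = (16/21, -1/21, 4/21).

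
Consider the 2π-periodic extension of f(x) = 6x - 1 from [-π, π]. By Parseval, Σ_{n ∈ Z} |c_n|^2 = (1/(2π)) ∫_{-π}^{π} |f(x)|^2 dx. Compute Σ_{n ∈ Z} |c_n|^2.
Σ |c_n|^2 = 12π^2 + 1

Expand and integrate term by term over [-π, π]:
  ∫ (6x)^2 dx = 36·(2π^3/3); ∫ 2·6·(-1)·x dx = 0 (odd integrand); ∫ (-1)^2 dx = 1·2π.
So (1/(2π)) ∫_{-π}^{π} (6x - 1)^2 dx = 36π^2/3 + 1 = 12π^2 + 1.
Parseval ⇒ Σ |c_n|^2 = 12π^2 + 1.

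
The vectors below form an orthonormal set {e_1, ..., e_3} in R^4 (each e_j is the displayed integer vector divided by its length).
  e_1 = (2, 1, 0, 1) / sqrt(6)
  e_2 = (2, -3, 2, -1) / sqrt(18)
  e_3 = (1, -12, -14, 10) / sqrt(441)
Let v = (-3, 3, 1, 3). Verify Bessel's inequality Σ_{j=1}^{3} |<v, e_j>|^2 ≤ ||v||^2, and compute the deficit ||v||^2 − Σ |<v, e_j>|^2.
Σ |<v, e_j>|^2 = 2267/147; ||v||^2 = 28; deficit = 1849/147

Write each e_j = u_j / sqrt(<u_j, u_j>) where u_j is the displayed integer vector. Then <v, e_j> = <v, u_j> / sqrt(<u_j, u_j>), so |<v, e_j>|^2 = <v, u_j>^2 / <u_j, u_j>.
Coefficients: <v, e_1> = 0/sqrt(6), <v, e_2> = -16/sqrt(18), <v, e_3> = -23/sqrt(441).
Square and sum: Σ |<v, e_j>|^2 = 2267/147.
Compute ||v||^2 = v·v = 28.
Deficit = 28 − 2267/147 = 1849/147 ≥ 0, confirming Bessel's inequality. (The deficit equals ||v − Σ <v,e_j> e_j||^2, the squared distance from v to span{e_j}.)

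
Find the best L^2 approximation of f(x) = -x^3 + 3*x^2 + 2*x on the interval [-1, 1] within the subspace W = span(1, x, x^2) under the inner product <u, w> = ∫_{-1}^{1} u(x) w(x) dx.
g(x) = 3*x^2 + 7*x/5

The best approximation g ∈ W is the orthogonal projection of f onto W. Writing g = a_0 + a_1 x + a_2 x^2, the coefficients solve the normal equations G · a = b where
  G_{ij} = <φ_i, φ_j> and b_i = <f, φ_i>, with φ_0 = 1, φ_1 = x, φ_2 = x^2.
G =
  [2, 0, 2/3]
  [0, 2/3, 0]
  [2/3, 0, 2/5],
b = (2, 14/15, 6/5).
Solving gives a_0 = 0, a_1 = 7/5, a_2 = 3, so
  g(x) = 3*x^2 + 7*x/5.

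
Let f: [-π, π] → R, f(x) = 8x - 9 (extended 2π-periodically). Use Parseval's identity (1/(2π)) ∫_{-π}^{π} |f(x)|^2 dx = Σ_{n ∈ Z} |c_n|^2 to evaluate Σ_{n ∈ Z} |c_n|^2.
Σ |c_n|^2 = 64π^2/3 + 81

Expand and integrate term by term over [-π, π]:
  ∫ (8x)^2 dx = 64·(2π^3/3); ∫ 2·8·(-9)·x dx = 0 (odd integrand); ∫ (-9)^2 dx = 81·2π.
So (1/(2π)) ∫_{-π}^{π} (8x - 9)^2 dx = 64π^2/3 + 81 = 64π^2/3 + 81.
Parseval ⇒ Σ |c_n|^2 = 64π^2/3 + 81.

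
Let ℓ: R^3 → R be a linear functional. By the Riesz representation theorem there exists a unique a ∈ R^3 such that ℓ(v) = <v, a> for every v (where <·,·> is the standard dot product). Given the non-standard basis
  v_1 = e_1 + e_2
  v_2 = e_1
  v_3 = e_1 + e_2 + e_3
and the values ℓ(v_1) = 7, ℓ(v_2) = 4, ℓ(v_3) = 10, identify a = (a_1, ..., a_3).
a = (4, 3, 3)

Write a = (a_1, ..., a_3) in the standard basis. For each basis vector v_i, ℓ(v_i) = <v_i, a> is a linear equation in the a_j's. Collect the n equations into a matrix system V a = ℓ, where row i of V is v_i (expressed in the standard basis). Since V is invertible (lower-triangular with 1s on the diagonal, up to permutation), solve by back-substitution:
  V =
[[1, 1, 0],
 [1, 0, 0],
 [1, 1, 1]]
  V a = (7, 4, 10)
Solving gives a = (4, 3, 3).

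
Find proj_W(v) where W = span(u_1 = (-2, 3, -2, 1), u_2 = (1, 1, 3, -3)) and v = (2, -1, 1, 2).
proj_W(v) = (55/74, -70/37, 9/74, 15/37)

Set up U = [u_1 | ... | u_2] ∈ R^(4×2). The projector onto W = col(U) is P = U (U^T U)^(-1) U^T.
Compute U^T U =
  [18, -8]
  [-8, 20],
and U^T v = (-7, -2).
Solve U^T U · c = U^T v for the coefficients: c = (-39/74, -23/74). The projection is proj_W(v) = U c.
Check: (v - proj_W(v)) · u_1 = 0  (should be 0).
Check: (v - proj_W(v)) · u_2 = 0  (should be 0).
Result: proj_W(v) = (55/74, -70/37, 9/74, 15/37).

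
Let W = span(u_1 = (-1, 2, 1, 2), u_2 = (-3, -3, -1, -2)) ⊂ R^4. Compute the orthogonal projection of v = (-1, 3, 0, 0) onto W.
proj_W(v) = (-101/166, 119/83, 117/166, 117/83)

Set up U = [u_1 | ... | u_2] ∈ R^(4×2). The projector onto W = col(U) is P = U (U^T U)^(-1) U^T.
Compute U^T U =
  [10, -8]
  [-8, 23],
and U^T v = (7, -6).
Solve U^T U · c = U^T v for the coefficients: c = (113/166, -2/83). The projection is proj_W(v) = U c.
Check: (v - proj_W(v)) · u_1 = 0  (should be 0).
Check: (v - proj_W(v)) · u_2 = 0  (should be 0).
Result: proj_W(v) = (-101/166, 119/83, 117/166, 117/83).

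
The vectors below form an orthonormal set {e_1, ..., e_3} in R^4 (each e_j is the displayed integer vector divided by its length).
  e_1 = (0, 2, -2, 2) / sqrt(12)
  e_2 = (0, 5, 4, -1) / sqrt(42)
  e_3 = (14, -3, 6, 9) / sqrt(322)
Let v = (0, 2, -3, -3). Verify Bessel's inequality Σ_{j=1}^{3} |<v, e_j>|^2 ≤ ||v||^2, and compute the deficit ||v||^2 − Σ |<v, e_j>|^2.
Σ |<v, e_j>|^2 = 217/23; ||v||^2 = 22; deficit = 289/23

Write each e_j = u_j / sqrt(<u_j, u_j>) where u_j is the displayed integer vector. Then <v, e_j> = <v, u_j> / sqrt(<u_j, u_j>), so |<v, e_j>|^2 = <v, u_j>^2 / <u_j, u_j>.
Coefficients: <v, e_1> = 4/sqrt(12), <v, e_2> = 1/sqrt(42), <v, e_3> = -51/sqrt(322).
Square and sum: Σ |<v, e_j>|^2 = 217/23.
Compute ||v||^2 = v·v = 22.
Deficit = 22 − 217/23 = 289/23 ≥ 0, confirming Bessel's inequality. (The deficit equals ||v − Σ <v,e_j> e_j||^2, the squared distance from v to span{e_j}.)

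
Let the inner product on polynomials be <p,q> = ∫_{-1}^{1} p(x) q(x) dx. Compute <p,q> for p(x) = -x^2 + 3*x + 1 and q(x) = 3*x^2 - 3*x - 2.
<p,q> = -118/15

Expand the product: p(x)·q(x) = -3*x^4 + 12*x^3 - 4*x^2 - 9*x - 2.
∫_{-1}^{1} of each monomial x^k gives [2/(k+1) if k even, 0 if k odd]. Integrating term-by-term (or equivalently evaluating the antiderivative F(x) = -3*x^5/5 + 3*x^4 - 4*x^3/3 - 9*x^2/2 - 2*x at the endpoints):
  F(1) − F(−1) = -163/30 − (73/30) = -118/15.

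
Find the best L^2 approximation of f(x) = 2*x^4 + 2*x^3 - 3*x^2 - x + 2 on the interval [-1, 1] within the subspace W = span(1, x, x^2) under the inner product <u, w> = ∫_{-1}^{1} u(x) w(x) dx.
g(x) = -9*x^2/7 + x/5 + 64/35

The best approximation g ∈ W is the orthogonal projection of f onto W. Writing g = a_0 + a_1 x + a_2 x^2, the coefficients solve the normal equations G · a = b where
  G_{ij} = <φ_i, φ_j> and b_i = <f, φ_i>, with φ_0 = 1, φ_1 = x, φ_2 = x^2.
G =
  [2, 0, 2/3]
  [0, 2/3, 0]
  [2/3, 0, 2/5],
b = (14/5, 2/15, 74/105).
Solving gives a_0 = 64/35, a_1 = 1/5, a_2 = -9/7, so
  g(x) = -9*x^2/7 + x/5 + 64/35.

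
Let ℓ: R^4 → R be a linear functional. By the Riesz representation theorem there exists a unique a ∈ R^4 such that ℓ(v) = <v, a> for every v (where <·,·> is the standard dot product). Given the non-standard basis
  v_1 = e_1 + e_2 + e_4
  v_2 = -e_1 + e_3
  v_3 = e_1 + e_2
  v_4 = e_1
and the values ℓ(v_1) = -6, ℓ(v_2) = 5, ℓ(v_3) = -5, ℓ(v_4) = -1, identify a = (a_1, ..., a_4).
a = (-1, -4, 4, -1)

Write a = (a_1, ..., a_4) in the standard basis. For each basis vector v_i, ℓ(v_i) = <v_i, a> is a linear equation in the a_j's. Collect the n equations into a matrix system V a = ℓ, where row i of V is v_i (expressed in the standard basis). Since V is invertible (lower-triangular with 1s on the diagonal, up to permutation), solve by back-substitution:
  V =
[[1, 1, 0, 1],
 [-1, 0, 1, 0],
 [1, 1, 0, 0],
 [1, 0, 0, 0]]
  V a = (-6, 5, -5, -1)
Solving gives a = (-1, -4, 4, -1).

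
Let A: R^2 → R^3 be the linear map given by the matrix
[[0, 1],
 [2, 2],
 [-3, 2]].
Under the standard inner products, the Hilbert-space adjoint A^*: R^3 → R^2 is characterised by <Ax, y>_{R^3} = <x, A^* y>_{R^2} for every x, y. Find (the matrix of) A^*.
A^* = A^T =
[[0, 2, -3],
 [1, 2, 2]]

For real matrices with standard dot products, the defining identity <Ax, y> = <x, A^* y> gives (Ax)^T y = x^T (A^*) y, i.e. x^T A^T y = x^T (A^*) y. Since this holds for all x, y, we must have A^* = A^T. Therefore
A^* =
[[0, 2, -3],
 [1, 2, 2]].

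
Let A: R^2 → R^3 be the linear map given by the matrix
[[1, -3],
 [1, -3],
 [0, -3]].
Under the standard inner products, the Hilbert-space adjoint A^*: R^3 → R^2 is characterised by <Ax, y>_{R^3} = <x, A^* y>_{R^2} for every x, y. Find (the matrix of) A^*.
A^* = A^T =
[[1, 1, 0],
 [-3, -3, -3]]

For real matrices with standard dot products, the defining identity <Ax, y> = <x, A^* y> gives (Ax)^T y = x^T (A^*) y, i.e. x^T A^T y = x^T (A^*) y. Since this holds for all x, y, we must have A^* = A^T. Therefore
A^* =
[[1, 1, 0],
 [-3, -3, -3]].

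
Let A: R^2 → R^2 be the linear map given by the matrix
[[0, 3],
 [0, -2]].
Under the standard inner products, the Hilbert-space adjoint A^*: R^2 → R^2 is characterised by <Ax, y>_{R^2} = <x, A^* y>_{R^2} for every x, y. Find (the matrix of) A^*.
A^* = A^T =
[[0, 0],
 [3, -2]]

For real matrices with standard dot products, the defining identity <Ax, y> = <x, A^* y> gives (Ax)^T y = x^T (A^*) y, i.e. x^T A^T y = x^T (A^*) y. Since this holds for all x, y, we must have A^* = A^T. Therefore
A^* =
[[0, 0],
 [3, -2]].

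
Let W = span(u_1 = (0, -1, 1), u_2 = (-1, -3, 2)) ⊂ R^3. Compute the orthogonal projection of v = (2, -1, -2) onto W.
proj_W(v) = (1/3, 2/3, -1/3)

Set up U = [u_1 | ... | u_2] ∈ R^(3×2). The projector onto W = col(U) is P = U (U^T U)^(-1) U^T.
Compute U^T U =
  [2, 5]
  [5, 14],
and U^T v = (-1, -3).
Solve U^T U · c = U^T v for the coefficients: c = (1/3, -1/3). The projection is proj_W(v) = U c.
Check: (v - proj_W(v)) · u_1 = 0  (should be 0).
Check: (v - proj_W(v)) · u_2 = 0  (should be 0).
Result: proj_W(v) = (1/3, 2/3, -1/3).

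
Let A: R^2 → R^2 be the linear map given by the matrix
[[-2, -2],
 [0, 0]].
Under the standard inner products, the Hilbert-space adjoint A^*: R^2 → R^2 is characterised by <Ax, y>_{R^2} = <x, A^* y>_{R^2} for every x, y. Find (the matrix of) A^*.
A^* = A^T =
[[-2, 0],
 [-2, 0]]

For real matrices with standard dot products, the defining identity <Ax, y> = <x, A^* y> gives (Ax)^T y = x^T (A^*) y, i.e. x^T A^T y = x^T (A^*) y. Since this holds for all x, y, we must have A^* = A^T. Therefore
A^* =
[[-2, 0],
 [-2, 0]].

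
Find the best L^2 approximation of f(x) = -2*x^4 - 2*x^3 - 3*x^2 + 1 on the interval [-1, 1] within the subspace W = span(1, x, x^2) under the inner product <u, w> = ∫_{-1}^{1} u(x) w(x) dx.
g(x) = -33*x^2/7 - 6*x/5 + 41/35

The best approximation g ∈ W is the orthogonal projection of f onto W. Writing g = a_0 + a_1 x + a_2 x^2, the coefficients solve the normal equations G · a = b where
  G_{ij} = <φ_i, φ_j> and b_i = <f, φ_i>, with φ_0 = 1, φ_1 = x, φ_2 = x^2.
G =
  [2, 0, 2/3]
  [0, 2/3, 0]
  [2/3, 0, 2/5],
b = (-4/5, -4/5, -116/105).
Solving gives a_0 = 41/35, a_1 = -6/5, a_2 = -33/7, so
  g(x) = -33*x^2/7 - 6*x/5 + 41/35.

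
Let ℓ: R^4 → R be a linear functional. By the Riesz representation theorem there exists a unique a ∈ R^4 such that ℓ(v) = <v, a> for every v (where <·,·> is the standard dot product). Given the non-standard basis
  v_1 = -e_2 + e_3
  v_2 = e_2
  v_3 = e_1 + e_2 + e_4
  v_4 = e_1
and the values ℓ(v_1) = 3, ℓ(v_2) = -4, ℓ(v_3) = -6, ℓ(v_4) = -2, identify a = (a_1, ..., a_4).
a = (-2, -4, -1, 0)

Write a = (a_1, ..., a_4) in the standard basis. For each basis vector v_i, ℓ(v_i) = <v_i, a> is a linear equation in the a_j's. Collect the n equations into a matrix system V a = ℓ, where row i of V is v_i (expressed in the standard basis). Since V is invertible (lower-triangular with 1s on the diagonal, up to permutation), solve by back-substitution:
  V =
[[0, -1, 1, 0],
 [0, 1, 0, 0],
 [1, 1, 0, 1],
 [1, 0, 0, 0]]
  V a = (3, -4, -6, -2)
Solving gives a = (-2, -4, -1, 0).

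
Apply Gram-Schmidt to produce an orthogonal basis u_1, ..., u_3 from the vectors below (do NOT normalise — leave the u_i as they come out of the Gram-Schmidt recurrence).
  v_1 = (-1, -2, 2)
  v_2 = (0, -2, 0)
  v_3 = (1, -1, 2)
Orthogonal basis:
  u_1 = (-1, -2, 2)
  u_2 = (4/9, -10/9, -8/9)
  u_3 = (8/5, 0, 4/5)

Apply the Gram-Schmidt recurrence
  u_1 = v_1
  u_i = v_i − Σ_{j<i} ((v_i · u_j) / (u_j · u_j)) · u_j.

Step by step this gives:
  u_1 = (-1, -2, 2)
  u_2 = (4/9, -10/9, -8/9)
  u_3 = (8/5, 0, 4/5)

Orthogonality check:
  u_2 · u_1 = 0 (should be 0)
  u_3 · u_1 = 0 (should be 0)
  u_3 · u_2 = 0 (should be 0)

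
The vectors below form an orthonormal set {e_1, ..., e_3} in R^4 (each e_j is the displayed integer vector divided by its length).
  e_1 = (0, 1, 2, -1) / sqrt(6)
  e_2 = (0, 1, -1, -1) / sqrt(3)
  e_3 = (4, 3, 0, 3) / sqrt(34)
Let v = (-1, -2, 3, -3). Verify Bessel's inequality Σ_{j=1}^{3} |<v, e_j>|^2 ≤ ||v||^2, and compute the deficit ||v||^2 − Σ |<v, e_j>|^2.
Σ |<v, e_j>|^2 = 342/17; ||v||^2 = 23; deficit = 49/17

Write each e_j = u_j / sqrt(<u_j, u_j>) where u_j is the displayed integer vector. Then <v, e_j> = <v, u_j> / sqrt(<u_j, u_j>), so |<v, e_j>|^2 = <v, u_j>^2 / <u_j, u_j>.
Coefficients: <v, e_1> = 7/sqrt(6), <v, e_2> = -2/sqrt(3), <v, e_3> = -19/sqrt(34).
Square and sum: Σ |<v, e_j>|^2 = 342/17.
Compute ||v||^2 = v·v = 23.
Deficit = 23 − 342/17 = 49/17 ≥ 0, confirming Bessel's inequality. (The deficit equals ||v − Σ <v,e_j> e_j||^2, the squared distance from v to span{e_j}.)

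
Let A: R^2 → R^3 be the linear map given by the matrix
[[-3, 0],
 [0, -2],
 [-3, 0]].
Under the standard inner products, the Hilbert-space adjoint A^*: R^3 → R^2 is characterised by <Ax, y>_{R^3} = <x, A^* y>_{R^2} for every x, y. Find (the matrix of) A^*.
A^* = A^T =
[[-3, 0, -3],
 [0, -2, 0]]

For real matrices with standard dot products, the defining identity <Ax, y> = <x, A^* y> gives (Ax)^T y = x^T (A^*) y, i.e. x^T A^T y = x^T (A^*) y. Since this holds for all x, y, we must have A^* = A^T. Therefore
A^* =
[[-3, 0, -3],
 [0, -2, 0]].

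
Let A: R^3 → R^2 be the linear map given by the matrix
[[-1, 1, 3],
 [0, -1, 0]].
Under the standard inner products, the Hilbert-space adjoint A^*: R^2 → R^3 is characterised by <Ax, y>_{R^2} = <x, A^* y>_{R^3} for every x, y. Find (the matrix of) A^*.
A^* = A^T =
[[-1, 0],
 [1, -1],
 [3, 0]]

For real matrices with standard dot products, the defining identity <Ax, y> = <x, A^* y> gives (Ax)^T y = x^T (A^*) y, i.e. x^T A^T y = x^T (A^*) y. Since this holds for all x, y, we must have A^* = A^T. Therefore
A^* =
[[-1, 0],
 [1, -1],
 [3, 0]].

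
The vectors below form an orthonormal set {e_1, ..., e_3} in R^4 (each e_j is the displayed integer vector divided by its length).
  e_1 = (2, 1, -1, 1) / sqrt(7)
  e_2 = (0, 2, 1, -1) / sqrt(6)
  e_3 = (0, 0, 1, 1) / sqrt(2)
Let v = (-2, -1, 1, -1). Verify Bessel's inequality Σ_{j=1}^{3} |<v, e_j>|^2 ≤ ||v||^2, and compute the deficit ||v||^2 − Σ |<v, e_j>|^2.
Σ |<v, e_j>|^2 = 7; ||v||^2 = 7; deficit = 0

Write each e_j = u_j / sqrt(<u_j, u_j>) where u_j is the displayed integer vector. Then <v, e_j> = <v, u_j> / sqrt(<u_j, u_j>), so |<v, e_j>|^2 = <v, u_j>^2 / <u_j, u_j>.
Coefficients: <v, e_1> = -7/sqrt(7), <v, e_2> = 0/sqrt(6), <v, e_3> = 0/sqrt(2).
Square and sum: Σ |<v, e_j>|^2 = 7.
Compute ||v||^2 = v·v = 7.
Deficit = 7 − 7 = 0 ≥ 0, confirming Bessel's inequality. (The deficit equals ||v − Σ <v,e_j> e_j||^2, the squared distance from v to span{e_j}.)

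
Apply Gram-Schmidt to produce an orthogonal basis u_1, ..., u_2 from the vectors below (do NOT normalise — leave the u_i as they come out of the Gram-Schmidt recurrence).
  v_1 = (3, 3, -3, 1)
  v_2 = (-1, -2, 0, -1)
Orthogonal basis:
  u_1 = (3, 3, -3, 1)
  u_2 = (1/14, -13/14, -15/14, -9/14)

Apply the Gram-Schmidt recurrence
  u_1 = v_1
  u_i = v_i − Σ_{j<i} ((v_i · u_j) / (u_j · u_j)) · u_j.

Step by step this gives:
  u_1 = (3, 3, -3, 1)
  u_2 = (1/14, -13/14, -15/14, -9/14)

Orthogonality check:
  u_2 · u_1 = 0 (should be 0)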